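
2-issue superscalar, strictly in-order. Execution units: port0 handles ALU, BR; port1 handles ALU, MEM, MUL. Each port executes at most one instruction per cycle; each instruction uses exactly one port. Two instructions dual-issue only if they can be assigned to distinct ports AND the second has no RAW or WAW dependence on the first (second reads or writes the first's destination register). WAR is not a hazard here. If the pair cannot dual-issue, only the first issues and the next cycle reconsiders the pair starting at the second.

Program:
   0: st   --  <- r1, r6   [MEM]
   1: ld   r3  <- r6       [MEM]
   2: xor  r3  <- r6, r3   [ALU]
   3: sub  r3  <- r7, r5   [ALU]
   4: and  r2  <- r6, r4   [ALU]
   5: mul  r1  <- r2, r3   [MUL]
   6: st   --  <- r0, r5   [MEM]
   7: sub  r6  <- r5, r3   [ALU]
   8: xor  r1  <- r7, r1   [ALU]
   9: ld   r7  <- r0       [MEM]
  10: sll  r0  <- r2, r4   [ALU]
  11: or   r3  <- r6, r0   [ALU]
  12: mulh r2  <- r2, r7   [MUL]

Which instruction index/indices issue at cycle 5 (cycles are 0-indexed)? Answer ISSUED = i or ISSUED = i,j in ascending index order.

  cy0 -> i0 (st.MEM) no-port MEM/MEM
  cy1 -> i1 (ld.MEM) RAW+WAW r3
  cy2 -> i2 (xor.ALU) WAW r3
  cy3 -> i3+i4 (sub.ALU+and.ALU) 2-wide
  cy4 -> i5 (mul.MUL) no-port MUL/MEM
  cy5 -> i6+i7 (st.MEM+sub.ALU) 2-wide
  cy6 -> i8+i9 (xor.ALU+ld.MEM) 2-wide
  cy7 -> i10 (sll.ALU) RAW r0
  cy8 -> i11+i12 (or.ALU+mulh.MUL) 2-wide

ISSUED = 6,7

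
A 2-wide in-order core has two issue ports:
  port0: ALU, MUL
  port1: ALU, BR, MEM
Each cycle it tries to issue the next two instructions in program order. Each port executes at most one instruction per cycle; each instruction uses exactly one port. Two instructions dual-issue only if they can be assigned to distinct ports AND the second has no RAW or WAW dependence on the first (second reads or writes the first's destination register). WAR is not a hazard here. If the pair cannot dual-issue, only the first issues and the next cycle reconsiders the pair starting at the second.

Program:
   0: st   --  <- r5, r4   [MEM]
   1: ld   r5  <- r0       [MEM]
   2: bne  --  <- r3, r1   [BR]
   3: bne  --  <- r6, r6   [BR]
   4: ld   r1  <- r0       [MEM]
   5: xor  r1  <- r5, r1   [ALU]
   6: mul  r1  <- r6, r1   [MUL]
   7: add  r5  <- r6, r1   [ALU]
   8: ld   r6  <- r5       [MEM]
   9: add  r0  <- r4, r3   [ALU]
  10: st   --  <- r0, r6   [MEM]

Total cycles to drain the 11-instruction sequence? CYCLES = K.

c0: i0 st.MEM  no-port MEM/MEM
c1: i1 ld.MEM  no-port MEM/BR
c2: i2 bne.BR  no-port BR/BR
c3: i3 bne.BR  no-port BR/MEM
c4: i4 ld.MEM  RAW+WAW r1
c5: i5 xor.ALU  RAW+WAW r1
c6: i6 mul.MUL  RAW r1
c7: i7 add.ALU  RAW r5
c8: i8&i9 ld.MEM;add.ALU  pair
c9: i10 st.MEM  tail

CYCLES = 10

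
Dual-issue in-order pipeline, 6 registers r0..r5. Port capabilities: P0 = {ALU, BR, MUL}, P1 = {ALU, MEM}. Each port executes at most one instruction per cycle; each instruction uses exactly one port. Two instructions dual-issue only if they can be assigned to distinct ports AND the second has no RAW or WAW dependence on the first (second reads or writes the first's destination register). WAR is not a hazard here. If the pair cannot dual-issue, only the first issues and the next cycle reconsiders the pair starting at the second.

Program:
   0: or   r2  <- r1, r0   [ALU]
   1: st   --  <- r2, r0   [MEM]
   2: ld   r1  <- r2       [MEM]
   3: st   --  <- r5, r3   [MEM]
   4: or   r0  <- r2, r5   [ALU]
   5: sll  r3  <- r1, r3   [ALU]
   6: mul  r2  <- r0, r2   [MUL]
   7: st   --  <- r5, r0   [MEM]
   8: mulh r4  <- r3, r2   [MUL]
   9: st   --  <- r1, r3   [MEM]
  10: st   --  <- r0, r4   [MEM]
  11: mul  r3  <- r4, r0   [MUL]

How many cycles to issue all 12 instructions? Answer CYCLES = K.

CYCLES = 8

0. or @i0  | RAW r2
1. st @i1  | no-port MEM/MEM
2. ld @i2  | no-port MEM/MEM
3. st+or @i3&i4  | 2-wide
4. sll+mul @i5&i6  | 2-wide
5. st+mulh @i7&i8  | 2-wide
6. st @i9  | no-port MEM/MEM
7. st+mul @i10&i11  | 2-wide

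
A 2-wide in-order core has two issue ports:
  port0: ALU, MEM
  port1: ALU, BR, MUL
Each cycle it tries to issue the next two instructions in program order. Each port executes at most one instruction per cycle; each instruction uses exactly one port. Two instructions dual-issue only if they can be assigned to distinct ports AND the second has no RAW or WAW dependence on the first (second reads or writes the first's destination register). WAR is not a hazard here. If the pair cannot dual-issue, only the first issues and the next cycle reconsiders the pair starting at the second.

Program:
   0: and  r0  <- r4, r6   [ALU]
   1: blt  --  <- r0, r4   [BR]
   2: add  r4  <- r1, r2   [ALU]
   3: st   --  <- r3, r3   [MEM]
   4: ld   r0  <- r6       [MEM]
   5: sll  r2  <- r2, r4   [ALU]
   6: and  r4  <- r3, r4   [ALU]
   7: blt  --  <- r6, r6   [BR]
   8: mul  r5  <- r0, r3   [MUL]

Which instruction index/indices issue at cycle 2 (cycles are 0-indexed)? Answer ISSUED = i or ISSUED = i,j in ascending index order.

ISSUED = 3

[0] i0  and  -- RAW r0
[1] i1+i2  blt+add  -- dual
[2] i3  st  -- no-port MEM/MEM
[3] i4+i5  ld+sll  -- dual
[4] i6+i7  and+blt  -- dual
[5] i8  mul  -- tail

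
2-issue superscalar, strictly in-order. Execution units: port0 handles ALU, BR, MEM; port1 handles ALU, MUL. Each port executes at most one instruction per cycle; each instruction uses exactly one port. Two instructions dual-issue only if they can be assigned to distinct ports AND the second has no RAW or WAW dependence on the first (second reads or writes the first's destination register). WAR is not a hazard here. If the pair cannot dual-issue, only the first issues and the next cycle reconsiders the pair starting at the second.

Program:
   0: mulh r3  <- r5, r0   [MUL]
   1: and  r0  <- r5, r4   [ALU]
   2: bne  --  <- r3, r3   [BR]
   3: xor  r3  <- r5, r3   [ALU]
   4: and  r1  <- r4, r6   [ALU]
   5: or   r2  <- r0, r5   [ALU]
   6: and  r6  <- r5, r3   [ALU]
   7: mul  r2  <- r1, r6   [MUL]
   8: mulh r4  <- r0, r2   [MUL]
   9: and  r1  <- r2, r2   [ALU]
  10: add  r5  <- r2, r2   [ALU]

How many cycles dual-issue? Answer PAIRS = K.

PAIRS = 4

t=0 i0/i1:mulh.MUL+and.ALU ; dual
t=1 i2/i3:bne.BR+xor.ALU ; dual
t=2 i4/i5:and.ALU+or.ALU ; dual
t=3 i6:and.ALU ; RAW r6
t=4 i7:mul.MUL ; no-port MUL/MUL
t=5 i8/i9:mulh.MUL+and.ALU ; dual
t=6 i10:add.ALU ; tail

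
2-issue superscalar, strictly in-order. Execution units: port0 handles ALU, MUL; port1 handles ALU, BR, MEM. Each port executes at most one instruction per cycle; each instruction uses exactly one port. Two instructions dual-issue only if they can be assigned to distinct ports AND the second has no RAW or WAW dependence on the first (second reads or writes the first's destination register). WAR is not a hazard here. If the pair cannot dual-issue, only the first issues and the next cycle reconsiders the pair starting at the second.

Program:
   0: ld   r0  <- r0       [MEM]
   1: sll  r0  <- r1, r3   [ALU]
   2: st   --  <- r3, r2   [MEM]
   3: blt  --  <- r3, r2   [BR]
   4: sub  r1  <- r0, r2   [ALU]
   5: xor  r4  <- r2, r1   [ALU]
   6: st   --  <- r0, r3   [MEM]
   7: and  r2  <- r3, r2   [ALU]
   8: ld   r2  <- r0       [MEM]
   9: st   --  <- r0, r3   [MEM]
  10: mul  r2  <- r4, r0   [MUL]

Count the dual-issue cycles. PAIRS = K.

0. ld.MEM @i0  | WAW r0
1. sll.ALU;st.MEM @i1/i2  | pair
2. blt.BR;sub.ALU @i3/i4  | pair
3. xor.ALU;st.MEM @i5/i6  | pair
4. and.ALU @i7  | WAW r2
5. ld.MEM @i8  | no-port MEM/MEM
6. st.MEM;mul.MUL @i9/i10  | pair

PAIRS = 4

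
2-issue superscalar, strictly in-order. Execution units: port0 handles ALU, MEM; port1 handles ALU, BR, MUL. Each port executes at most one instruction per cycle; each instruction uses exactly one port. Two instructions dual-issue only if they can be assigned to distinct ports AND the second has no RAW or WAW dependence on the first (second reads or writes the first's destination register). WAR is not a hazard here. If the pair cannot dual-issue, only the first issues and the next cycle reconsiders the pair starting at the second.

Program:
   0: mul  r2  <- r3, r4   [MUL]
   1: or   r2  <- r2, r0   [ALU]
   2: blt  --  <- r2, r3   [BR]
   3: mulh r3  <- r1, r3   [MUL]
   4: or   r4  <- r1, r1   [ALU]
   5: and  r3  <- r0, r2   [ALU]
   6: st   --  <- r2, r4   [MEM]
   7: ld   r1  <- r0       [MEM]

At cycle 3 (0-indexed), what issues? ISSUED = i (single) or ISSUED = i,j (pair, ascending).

  cy0 -> i0 (mul) RAW+WAW r2
  cy1 -> i1 (or) RAW r2
  cy2 -> i2 (blt) no-port BR/MUL
  cy3 -> i3/i4 (mulh;or) pair
  cy4 -> i5/i6 (and;st) pair
  cy5 -> i7 (ld) tail

ISSUED = 3,4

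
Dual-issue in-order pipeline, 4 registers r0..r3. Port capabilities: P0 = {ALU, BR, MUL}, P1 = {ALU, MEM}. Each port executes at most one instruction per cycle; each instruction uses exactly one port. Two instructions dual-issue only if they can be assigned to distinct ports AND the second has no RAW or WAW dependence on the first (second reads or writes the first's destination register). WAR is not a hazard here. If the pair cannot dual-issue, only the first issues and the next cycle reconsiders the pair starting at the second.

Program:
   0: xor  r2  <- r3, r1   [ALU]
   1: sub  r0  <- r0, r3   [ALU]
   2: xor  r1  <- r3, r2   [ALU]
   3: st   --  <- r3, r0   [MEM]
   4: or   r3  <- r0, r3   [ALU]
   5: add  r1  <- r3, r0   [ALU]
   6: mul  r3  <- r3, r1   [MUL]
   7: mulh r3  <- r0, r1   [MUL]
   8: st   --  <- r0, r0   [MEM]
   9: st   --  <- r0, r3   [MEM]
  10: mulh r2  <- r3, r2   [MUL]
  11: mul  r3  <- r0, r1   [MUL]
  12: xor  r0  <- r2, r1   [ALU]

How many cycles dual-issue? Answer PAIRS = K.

  cy0 -> i0+i1 (xor/sub) 2-wide
  cy1 -> i2+i3 (xor/st) 2-wide
  cy2 -> i4 (or) RAW r3
  cy3 -> i5 (add) RAW r1
  cy4 -> i6 (mul) no-port MUL/MUL
  cy5 -> i7+i8 (mulh/st) 2-wide
  cy6 -> i9+i10 (st/mulh) 2-wide
  cy7 -> i11+i12 (mul/xor) 2-wide

PAIRS = 5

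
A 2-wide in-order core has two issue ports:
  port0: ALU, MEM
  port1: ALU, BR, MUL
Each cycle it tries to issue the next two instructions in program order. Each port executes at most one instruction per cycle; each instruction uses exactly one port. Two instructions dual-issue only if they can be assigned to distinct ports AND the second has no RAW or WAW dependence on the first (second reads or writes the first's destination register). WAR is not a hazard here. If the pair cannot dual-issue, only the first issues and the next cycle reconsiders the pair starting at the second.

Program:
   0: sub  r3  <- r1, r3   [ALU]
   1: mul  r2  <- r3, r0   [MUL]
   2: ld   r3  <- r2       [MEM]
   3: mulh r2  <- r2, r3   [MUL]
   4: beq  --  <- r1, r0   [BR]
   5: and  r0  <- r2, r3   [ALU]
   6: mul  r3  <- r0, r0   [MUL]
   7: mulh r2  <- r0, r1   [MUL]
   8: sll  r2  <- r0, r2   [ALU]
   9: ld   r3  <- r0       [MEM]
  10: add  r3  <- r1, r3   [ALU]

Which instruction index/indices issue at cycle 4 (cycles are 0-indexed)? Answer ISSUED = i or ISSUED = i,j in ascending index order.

c0: i0 sub  RAW r3
c1: i1 mul  RAW r2
c2: i2 ld  RAW r3
c3: i3 mulh  no-port MUL/BR
c4: i4,i5 beq+and  dual
c5: i6 mul  no-port MUL/MUL
c6: i7 mulh  RAW+WAW r2
c7: i8,i9 sll+ld  dual
c8: i10 add  tail

ISSUED = 4,5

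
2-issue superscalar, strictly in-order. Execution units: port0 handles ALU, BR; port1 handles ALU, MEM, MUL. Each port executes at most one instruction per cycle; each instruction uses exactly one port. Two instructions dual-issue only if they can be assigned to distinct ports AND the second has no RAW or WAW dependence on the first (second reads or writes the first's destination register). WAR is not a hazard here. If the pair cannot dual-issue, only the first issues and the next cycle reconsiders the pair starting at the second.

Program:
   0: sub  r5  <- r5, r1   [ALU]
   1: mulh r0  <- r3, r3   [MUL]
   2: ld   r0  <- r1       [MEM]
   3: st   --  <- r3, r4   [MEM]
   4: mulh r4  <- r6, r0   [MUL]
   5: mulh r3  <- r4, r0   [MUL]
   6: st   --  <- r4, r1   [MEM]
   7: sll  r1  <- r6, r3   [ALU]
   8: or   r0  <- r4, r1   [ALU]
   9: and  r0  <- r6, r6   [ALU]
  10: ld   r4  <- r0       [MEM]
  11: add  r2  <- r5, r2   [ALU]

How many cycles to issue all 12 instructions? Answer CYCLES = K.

CYCLES = 9

t=0 i0/i1:sub;mulh ; pair
t=1 i2:ld ; no-port MEM/MEM
t=2 i3:st ; no-port MEM/MUL
t=3 i4:mulh ; no-port MUL/MUL
t=4 i5:mulh ; no-port MUL/MEM
t=5 i6/i7:st;sll ; pair
t=6 i8:or ; WAW r0
t=7 i9:and ; RAW r0
t=8 i10/i11:ld;add ; pair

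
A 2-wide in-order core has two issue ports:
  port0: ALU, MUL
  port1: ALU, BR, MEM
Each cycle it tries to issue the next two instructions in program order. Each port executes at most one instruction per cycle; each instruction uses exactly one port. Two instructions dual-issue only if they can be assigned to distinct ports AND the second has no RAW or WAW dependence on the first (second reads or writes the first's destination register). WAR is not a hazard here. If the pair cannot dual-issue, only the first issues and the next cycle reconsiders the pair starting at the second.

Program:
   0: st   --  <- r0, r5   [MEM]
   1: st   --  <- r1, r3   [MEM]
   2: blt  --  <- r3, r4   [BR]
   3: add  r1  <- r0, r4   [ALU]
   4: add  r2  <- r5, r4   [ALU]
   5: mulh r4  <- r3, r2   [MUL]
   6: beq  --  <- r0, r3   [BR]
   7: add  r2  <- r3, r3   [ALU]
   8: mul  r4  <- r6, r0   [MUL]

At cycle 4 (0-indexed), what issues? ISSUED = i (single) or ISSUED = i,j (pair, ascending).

  cy0 -> i0 (st.MEM) no-port MEM/MEM
  cy1 -> i1 (st.MEM) no-port MEM/BR
  cy2 -> i2/i3 (blt.BR add.ALU) dual
  cy3 -> i4 (add.ALU) RAW r2
  cy4 -> i5/i6 (mulh.MUL beq.BR) dual
  cy5 -> i7/i8 (add.ALU mul.MUL) dual

ISSUED = 5,6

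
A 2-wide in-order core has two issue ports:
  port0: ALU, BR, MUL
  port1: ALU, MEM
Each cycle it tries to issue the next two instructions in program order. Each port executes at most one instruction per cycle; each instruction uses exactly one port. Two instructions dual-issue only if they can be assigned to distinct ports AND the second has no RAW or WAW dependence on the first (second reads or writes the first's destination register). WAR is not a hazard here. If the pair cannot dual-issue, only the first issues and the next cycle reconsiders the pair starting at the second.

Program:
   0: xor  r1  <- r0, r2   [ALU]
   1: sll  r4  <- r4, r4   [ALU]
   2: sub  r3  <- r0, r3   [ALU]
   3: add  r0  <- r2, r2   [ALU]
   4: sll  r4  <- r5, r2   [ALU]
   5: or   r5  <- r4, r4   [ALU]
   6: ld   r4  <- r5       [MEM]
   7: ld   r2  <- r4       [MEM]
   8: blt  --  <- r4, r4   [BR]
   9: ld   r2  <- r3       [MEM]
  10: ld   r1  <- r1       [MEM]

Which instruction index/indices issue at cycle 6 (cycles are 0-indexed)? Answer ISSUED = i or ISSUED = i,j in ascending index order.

ISSUED = 9

t=0 i0,i1:xor.ALU sll.ALU ; pair
t=1 i2,i3:sub.ALU add.ALU ; pair
t=2 i4:sll.ALU ; RAW r4
t=3 i5:or.ALU ; RAW r5
t=4 i6:ld.MEM ; no-port MEM/MEM
t=5 i7,i8:ld.MEM blt.BR ; pair
t=6 i9:ld.MEM ; no-port MEM/MEM
t=7 i10:ld.MEM ; tail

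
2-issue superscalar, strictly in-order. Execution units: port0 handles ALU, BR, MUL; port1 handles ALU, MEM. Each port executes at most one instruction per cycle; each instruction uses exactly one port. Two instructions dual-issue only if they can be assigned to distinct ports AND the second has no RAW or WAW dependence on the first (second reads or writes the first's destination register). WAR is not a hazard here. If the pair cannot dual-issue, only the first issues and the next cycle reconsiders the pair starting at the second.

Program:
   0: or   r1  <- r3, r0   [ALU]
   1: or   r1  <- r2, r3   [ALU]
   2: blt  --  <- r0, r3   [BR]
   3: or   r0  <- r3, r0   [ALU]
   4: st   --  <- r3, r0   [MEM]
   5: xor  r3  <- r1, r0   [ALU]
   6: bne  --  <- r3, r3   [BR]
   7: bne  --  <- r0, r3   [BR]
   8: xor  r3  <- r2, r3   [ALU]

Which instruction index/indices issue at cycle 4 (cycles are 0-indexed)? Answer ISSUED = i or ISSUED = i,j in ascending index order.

ISSUED = 6

c0: i0 or  WAW r1
c1: i1+i2 or blt  pair
c2: i3 or  RAW r0
c3: i4+i5 st xor  pair
c4: i6 bne  no-port BR/BR
c5: i7+i8 bne xor  pair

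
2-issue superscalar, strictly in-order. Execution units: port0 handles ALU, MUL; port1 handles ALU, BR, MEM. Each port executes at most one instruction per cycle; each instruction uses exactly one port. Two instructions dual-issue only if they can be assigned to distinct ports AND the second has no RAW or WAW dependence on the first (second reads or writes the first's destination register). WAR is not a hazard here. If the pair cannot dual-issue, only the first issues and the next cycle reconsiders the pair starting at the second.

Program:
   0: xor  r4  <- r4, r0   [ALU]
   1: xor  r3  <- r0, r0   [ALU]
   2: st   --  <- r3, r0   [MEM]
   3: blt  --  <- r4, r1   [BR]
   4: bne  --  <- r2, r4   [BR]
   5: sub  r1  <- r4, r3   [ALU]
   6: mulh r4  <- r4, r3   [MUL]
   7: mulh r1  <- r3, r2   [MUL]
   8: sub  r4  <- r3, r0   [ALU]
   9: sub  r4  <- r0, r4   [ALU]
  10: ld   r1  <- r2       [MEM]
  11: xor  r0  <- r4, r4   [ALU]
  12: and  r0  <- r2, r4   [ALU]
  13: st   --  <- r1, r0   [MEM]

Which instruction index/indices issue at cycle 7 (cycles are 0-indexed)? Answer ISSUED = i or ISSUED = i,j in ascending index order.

ISSUED = 11

[0] i0/i1  xor/xor  -- dual
[1] i2  st  -- no-port MEM/BR
[2] i3  blt  -- no-port BR/BR
[3] i4/i5  bne/sub  -- dual
[4] i6  mulh  -- no-port MUL/MUL
[5] i7/i8  mulh/sub  -- dual
[6] i9/i10  sub/ld  -- dual
[7] i11  xor  -- WAW r0
[8] i12  and  -- RAW r0
[9] i13  st  -- tail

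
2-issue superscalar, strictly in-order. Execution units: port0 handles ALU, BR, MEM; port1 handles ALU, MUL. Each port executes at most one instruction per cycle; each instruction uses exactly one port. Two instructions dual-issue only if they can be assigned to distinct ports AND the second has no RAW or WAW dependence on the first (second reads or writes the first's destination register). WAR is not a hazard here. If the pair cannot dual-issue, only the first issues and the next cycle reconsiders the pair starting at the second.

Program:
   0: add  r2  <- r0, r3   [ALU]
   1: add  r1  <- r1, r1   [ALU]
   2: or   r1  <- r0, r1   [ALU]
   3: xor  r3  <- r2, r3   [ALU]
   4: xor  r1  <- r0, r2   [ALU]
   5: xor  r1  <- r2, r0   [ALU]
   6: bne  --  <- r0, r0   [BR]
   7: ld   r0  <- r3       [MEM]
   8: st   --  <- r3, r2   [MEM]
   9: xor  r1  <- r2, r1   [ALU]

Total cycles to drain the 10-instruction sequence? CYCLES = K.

#0 head=0: add.ALU/add.ALU i0/i1 pair
#1 head=2: or.ALU/xor.ALU i2/i3 pair
#2 head=4: xor.ALU i4 WAW r1
#3 head=5: xor.ALU/bne.BR i5/i6 pair
#4 head=7: ld.MEM i7 no-port MEM/MEM
#5 head=8: st.MEM/xor.ALU i8/i9 pair

CYCLES = 6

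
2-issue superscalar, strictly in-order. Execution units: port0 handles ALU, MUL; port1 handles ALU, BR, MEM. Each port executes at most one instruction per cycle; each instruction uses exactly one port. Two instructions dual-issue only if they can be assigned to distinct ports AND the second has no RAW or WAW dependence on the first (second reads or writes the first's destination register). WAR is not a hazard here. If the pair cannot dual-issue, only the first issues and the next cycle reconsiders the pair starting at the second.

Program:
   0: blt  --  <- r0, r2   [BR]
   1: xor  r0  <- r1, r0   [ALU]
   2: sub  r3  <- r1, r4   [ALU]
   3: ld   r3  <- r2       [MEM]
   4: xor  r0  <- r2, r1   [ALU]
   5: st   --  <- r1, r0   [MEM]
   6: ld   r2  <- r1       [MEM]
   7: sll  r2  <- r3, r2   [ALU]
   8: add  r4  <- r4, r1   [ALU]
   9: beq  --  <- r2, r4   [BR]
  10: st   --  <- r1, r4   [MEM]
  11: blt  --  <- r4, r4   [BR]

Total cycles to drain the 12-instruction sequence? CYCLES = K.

  cy0 -> i0+i1 (blt xor) dual
  cy1 -> i2 (sub) WAW r3
  cy2 -> i3+i4 (ld xor) dual
  cy3 -> i5 (st) no-port MEM/MEM
  cy4 -> i6 (ld) RAW+WAW r2
  cy5 -> i7+i8 (sll add) dual
  cy6 -> i9 (beq) no-port BR/MEM
  cy7 -> i10 (st) no-port MEM/BR
  cy8 -> i11 (blt) tail

CYCLES = 9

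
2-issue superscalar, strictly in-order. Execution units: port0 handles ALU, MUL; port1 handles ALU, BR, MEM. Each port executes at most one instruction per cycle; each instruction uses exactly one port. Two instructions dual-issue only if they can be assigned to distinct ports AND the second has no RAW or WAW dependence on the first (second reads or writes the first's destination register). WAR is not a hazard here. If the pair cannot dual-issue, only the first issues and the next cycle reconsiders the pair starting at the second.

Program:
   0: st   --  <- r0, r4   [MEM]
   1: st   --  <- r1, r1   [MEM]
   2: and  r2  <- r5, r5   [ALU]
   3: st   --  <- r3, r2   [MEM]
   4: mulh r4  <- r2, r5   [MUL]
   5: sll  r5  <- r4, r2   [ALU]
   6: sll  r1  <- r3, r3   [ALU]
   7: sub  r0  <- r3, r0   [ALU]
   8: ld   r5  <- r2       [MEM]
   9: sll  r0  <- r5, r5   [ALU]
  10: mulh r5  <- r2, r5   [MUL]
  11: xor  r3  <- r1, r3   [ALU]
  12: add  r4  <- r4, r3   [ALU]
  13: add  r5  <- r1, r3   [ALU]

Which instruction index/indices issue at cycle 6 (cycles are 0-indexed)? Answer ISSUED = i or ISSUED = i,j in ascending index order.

ISSUED = 11

t=0 i0:st ; no-port MEM/MEM
t=1 i1+i2:st and ; pair
t=2 i3+i4:st mulh ; pair
t=3 i5+i6:sll sll ; pair
t=4 i7+i8:sub ld ; pair
t=5 i9+i10:sll mulh ; pair
t=6 i11:xor ; RAW r3
t=7 i12+i13:add add ; pair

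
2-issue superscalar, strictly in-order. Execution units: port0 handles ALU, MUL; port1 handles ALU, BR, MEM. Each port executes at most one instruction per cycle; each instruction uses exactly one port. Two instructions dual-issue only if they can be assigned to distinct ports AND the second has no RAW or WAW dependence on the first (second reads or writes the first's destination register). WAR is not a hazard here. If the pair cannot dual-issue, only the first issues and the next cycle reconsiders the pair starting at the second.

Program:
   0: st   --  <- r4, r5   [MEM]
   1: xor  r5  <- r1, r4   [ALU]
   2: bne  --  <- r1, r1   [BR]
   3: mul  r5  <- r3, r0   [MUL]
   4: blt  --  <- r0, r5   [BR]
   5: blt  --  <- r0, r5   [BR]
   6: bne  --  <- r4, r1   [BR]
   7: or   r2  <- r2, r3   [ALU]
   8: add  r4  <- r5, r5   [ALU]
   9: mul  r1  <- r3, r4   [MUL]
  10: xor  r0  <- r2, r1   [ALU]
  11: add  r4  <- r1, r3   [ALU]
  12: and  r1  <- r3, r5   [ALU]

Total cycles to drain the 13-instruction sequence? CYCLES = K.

CYCLES = 9

t=0 i0+i1:st.MEM+xor.ALU ; pair
t=1 i2+i3:bne.BR+mul.MUL ; pair
t=2 i4:blt.BR ; no-port BR/BR
t=3 i5:blt.BR ; no-port BR/BR
t=4 i6+i7:bne.BR+or.ALU ; pair
t=5 i8:add.ALU ; RAW r4
t=6 i9:mul.MUL ; RAW r1
t=7 i10+i11:xor.ALU+add.ALU ; pair
t=8 i12:and.ALU ; tail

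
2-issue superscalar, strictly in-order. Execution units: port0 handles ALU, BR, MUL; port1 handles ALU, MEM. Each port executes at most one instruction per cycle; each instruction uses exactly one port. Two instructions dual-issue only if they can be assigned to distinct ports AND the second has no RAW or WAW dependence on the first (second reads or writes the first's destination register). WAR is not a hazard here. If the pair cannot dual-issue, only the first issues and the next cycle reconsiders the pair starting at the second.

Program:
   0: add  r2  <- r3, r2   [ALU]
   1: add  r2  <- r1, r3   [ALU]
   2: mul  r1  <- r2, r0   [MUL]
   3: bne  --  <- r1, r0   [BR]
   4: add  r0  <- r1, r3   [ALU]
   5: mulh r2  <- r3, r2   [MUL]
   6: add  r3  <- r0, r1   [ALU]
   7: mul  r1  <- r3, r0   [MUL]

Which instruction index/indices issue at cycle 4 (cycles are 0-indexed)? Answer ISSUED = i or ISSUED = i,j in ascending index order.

ISSUED = 5,6

t=0 i0:add ; WAW r2
t=1 i1:add ; RAW r2
t=2 i2:mul ; no-port MUL/BR
t=3 i3&i4:bne;add ; 2-wide
t=4 i5&i6:mulh;add ; 2-wide
t=5 i7:mul ; tail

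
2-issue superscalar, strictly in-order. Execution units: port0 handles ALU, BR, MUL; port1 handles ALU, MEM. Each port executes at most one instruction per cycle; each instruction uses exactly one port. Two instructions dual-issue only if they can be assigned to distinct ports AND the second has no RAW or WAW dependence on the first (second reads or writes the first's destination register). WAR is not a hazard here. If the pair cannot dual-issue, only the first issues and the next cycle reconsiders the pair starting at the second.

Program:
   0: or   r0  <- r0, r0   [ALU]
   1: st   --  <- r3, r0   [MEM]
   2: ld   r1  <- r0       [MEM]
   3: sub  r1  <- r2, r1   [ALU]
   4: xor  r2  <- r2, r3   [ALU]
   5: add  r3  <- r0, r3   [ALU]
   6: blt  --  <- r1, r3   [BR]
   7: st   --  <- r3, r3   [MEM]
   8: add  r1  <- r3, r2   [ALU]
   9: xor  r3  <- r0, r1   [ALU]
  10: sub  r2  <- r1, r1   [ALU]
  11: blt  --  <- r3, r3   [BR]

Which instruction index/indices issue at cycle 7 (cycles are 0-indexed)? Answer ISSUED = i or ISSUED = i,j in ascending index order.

ISSUED = 9,10

c0: i0 or.ALU  RAW r0
c1: i1 st.MEM  no-port MEM/MEM
c2: i2 ld.MEM  RAW+WAW r1
c3: i3&i4 sub.ALU;xor.ALU  pair
c4: i5 add.ALU  RAW r3
c5: i6&i7 blt.BR;st.MEM  pair
c6: i8 add.ALU  RAW r1
c7: i9&i10 xor.ALU;sub.ALU  pair
c8: i11 blt.BR  tail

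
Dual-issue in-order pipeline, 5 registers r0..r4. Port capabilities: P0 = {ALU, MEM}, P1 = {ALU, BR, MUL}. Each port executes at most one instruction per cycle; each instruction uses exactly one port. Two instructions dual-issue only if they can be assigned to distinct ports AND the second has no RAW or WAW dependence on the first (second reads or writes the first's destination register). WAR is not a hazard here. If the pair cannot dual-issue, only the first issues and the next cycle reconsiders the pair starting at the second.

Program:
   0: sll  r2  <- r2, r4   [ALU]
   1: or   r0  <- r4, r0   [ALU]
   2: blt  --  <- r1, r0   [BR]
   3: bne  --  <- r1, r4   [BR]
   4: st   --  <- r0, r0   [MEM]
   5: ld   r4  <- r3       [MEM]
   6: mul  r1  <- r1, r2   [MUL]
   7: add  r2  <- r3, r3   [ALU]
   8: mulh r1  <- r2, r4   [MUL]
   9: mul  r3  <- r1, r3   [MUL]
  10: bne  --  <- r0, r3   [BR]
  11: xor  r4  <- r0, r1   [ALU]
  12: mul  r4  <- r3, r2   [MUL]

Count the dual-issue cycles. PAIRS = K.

PAIRS = 4

#0 head=0: sll.ALU or.ALU i0+i1 pair
#1 head=2: blt.BR i2 no-port BR/BR
#2 head=3: bne.BR st.MEM i3+i4 pair
#3 head=5: ld.MEM mul.MUL i5+i6 pair
#4 head=7: add.ALU i7 RAW r2
#5 head=8: mulh.MUL i8 no-port MUL/MUL
#6 head=9: mul.MUL i9 no-port MUL/BR
#7 head=10: bne.BR xor.ALU i10+i11 pair
#8 head=12: mul.MUL i12 tail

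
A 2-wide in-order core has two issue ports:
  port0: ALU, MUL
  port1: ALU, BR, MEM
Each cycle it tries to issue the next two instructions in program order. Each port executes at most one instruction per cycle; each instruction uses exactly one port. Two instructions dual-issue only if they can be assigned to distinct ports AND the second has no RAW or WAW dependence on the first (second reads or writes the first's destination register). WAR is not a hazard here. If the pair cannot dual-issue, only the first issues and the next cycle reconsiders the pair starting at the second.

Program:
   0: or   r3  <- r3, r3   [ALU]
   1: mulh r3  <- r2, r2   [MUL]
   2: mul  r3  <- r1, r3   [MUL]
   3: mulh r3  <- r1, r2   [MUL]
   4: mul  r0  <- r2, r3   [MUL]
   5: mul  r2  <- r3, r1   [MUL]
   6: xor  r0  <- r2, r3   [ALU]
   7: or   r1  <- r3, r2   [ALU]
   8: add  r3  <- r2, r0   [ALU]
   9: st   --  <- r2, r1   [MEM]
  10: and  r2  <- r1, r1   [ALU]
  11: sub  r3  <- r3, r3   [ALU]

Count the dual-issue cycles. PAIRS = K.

t=0 i0:or.ALU ; WAW r3
t=1 i1:mulh.MUL ; no-port MUL/MUL
t=2 i2:mul.MUL ; no-port MUL/MUL
t=3 i3:mulh.MUL ; no-port MUL/MUL
t=4 i4:mul.MUL ; no-port MUL/MUL
t=5 i5:mul.MUL ; RAW r2
t=6 i6/i7:xor.ALU+or.ALU ; pair
t=7 i8/i9:add.ALU+st.MEM ; pair
t=8 i10/i11:and.ALU+sub.ALU ; pair

PAIRS = 3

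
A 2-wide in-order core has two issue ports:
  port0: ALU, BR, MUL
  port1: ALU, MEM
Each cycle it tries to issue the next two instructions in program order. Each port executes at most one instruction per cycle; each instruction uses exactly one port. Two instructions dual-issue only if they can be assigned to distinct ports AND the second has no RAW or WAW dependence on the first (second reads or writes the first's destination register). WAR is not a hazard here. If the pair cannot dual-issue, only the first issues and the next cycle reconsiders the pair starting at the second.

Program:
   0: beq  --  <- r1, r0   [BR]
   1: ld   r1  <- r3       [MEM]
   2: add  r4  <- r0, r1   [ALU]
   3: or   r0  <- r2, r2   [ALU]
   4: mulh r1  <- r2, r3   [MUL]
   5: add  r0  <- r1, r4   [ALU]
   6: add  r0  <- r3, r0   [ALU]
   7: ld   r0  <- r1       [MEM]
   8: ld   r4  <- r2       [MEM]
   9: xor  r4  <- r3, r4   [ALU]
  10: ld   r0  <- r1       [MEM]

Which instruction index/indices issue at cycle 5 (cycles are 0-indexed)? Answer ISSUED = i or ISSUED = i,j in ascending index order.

[0] i0/i1  beq.BR+ld.MEM  -- pair
[1] i2/i3  add.ALU+or.ALU  -- pair
[2] i4  mulh.MUL  -- RAW r1
[3] i5  add.ALU  -- RAW+WAW r0
[4] i6  add.ALU  -- WAW r0
[5] i7  ld.MEM  -- no-port MEM/MEM
[6] i8  ld.MEM  -- RAW+WAW r4
[7] i9/i10  xor.ALU+ld.MEM  -- pair

ISSUED = 7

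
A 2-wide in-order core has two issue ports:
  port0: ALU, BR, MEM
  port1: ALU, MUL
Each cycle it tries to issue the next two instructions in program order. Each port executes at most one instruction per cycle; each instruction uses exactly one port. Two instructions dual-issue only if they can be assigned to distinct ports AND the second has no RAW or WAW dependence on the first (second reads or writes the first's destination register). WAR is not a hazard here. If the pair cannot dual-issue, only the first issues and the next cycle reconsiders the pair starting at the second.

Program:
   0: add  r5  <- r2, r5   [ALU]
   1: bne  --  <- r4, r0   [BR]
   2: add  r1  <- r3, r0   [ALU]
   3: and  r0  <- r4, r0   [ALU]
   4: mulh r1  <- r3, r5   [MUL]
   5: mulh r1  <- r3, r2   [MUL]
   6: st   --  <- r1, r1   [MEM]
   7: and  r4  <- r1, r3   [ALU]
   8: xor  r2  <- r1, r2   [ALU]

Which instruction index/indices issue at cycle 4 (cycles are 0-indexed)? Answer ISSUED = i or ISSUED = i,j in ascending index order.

ISSUED = 6,7

#0 head=0: add.ALU;bne.BR i0+i1 2-wide
#1 head=2: add.ALU;and.ALU i2+i3 2-wide
#2 head=4: mulh.MUL i4 no-port MUL/MUL
#3 head=5: mulh.MUL i5 RAW r1
#4 head=6: st.MEM;and.ALU i6+i7 2-wide
#5 head=8: xor.ALU i8 tail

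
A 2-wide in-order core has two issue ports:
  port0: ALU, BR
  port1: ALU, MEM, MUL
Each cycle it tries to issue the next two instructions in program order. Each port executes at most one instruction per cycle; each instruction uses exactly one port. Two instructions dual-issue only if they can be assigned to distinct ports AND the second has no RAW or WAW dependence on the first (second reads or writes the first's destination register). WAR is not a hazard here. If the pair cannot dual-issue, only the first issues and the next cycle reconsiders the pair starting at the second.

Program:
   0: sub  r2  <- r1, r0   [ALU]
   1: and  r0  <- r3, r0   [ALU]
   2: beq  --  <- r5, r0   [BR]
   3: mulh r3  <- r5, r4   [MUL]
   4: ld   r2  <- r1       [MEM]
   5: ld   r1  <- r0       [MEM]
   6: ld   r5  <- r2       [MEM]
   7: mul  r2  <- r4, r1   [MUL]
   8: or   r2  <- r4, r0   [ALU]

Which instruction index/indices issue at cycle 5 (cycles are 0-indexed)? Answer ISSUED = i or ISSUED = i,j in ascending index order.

ISSUED = 7

[0] i0,i1  sub.ALU+and.ALU  -- dual
[1] i2,i3  beq.BR+mulh.MUL  -- dual
[2] i4  ld.MEM  -- no-port MEM/MEM
[3] i5  ld.MEM  -- no-port MEM/MEM
[4] i6  ld.MEM  -- no-port MEM/MUL
[5] i7  mul.MUL  -- WAW r2
[6] i8  or.ALU  -- tail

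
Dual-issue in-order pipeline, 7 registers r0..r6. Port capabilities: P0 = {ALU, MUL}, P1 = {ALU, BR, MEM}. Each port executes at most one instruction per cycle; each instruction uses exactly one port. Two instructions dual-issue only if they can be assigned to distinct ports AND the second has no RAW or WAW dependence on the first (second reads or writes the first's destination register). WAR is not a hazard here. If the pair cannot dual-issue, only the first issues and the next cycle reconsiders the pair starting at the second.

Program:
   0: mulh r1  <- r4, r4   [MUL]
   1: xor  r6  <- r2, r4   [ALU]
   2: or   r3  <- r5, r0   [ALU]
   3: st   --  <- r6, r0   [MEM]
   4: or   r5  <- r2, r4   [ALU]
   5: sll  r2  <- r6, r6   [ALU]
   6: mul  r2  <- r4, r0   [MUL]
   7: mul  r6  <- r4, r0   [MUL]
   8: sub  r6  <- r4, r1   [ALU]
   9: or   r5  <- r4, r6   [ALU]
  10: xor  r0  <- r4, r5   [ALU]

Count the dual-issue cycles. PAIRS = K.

PAIRS = 3

0. mulh.MUL+xor.ALU @i0+i1  | pair
1. or.ALU+st.MEM @i2+i3  | pair
2. or.ALU+sll.ALU @i4+i5  | pair
3. mul.MUL @i6  | no-port MUL/MUL
4. mul.MUL @i7  | WAW r6
5. sub.ALU @i8  | RAW r6
6. or.ALU @i9  | RAW r5
7. xor.ALU @i10  | tail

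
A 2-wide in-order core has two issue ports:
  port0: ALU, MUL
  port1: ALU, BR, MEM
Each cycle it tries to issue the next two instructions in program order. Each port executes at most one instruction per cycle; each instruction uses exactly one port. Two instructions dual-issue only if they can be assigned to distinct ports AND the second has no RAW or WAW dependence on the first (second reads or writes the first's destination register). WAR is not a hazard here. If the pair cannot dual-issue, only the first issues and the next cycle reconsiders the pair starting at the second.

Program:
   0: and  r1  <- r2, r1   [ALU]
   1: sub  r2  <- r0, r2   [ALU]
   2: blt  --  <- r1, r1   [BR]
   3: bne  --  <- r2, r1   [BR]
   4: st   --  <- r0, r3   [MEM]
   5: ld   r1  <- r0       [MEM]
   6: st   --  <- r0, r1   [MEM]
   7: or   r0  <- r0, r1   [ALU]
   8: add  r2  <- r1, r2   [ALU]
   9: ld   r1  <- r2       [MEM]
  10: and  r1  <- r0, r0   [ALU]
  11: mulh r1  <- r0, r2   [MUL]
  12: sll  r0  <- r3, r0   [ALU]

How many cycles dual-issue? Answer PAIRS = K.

#0 head=0: and.ALU+sub.ALU i0,i1 pair
#1 head=2: blt.BR i2 no-port BR/BR
#2 head=3: bne.BR i3 no-port BR/MEM
#3 head=4: st.MEM i4 no-port MEM/MEM
#4 head=5: ld.MEM i5 no-port MEM/MEM
#5 head=6: st.MEM+or.ALU i6,i7 pair
#6 head=8: add.ALU i8 RAW r2
#7 head=9: ld.MEM i9 WAW r1
#8 head=10: and.ALU i10 WAW r1
#9 head=11: mulh.MUL+sll.ALU i11,i12 pair

PAIRS = 3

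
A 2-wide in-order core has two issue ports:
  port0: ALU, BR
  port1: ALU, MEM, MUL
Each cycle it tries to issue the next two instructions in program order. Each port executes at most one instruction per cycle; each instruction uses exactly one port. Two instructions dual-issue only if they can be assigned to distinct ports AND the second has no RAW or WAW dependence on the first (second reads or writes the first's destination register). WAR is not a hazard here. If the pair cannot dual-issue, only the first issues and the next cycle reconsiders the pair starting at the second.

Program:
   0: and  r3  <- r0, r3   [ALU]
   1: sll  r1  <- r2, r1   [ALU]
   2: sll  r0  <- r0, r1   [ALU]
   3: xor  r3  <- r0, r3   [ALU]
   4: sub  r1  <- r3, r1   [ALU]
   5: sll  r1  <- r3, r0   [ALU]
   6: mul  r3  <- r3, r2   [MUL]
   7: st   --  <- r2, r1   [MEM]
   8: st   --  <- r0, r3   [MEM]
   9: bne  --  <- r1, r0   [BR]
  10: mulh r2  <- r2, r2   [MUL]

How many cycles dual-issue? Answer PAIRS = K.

[0] i0/i1  and.ALU;sll.ALU  -- pair
[1] i2  sll.ALU  -- RAW r0
[2] i3  xor.ALU  -- RAW r3
[3] i4  sub.ALU  -- WAW r1
[4] i5/i6  sll.ALU;mul.MUL  -- pair
[5] i7  st.MEM  -- no-port MEM/MEM
[6] i8/i9  st.MEM;bne.BR  -- pair
[7] i10  mulh.MUL  -- tail

PAIRS = 3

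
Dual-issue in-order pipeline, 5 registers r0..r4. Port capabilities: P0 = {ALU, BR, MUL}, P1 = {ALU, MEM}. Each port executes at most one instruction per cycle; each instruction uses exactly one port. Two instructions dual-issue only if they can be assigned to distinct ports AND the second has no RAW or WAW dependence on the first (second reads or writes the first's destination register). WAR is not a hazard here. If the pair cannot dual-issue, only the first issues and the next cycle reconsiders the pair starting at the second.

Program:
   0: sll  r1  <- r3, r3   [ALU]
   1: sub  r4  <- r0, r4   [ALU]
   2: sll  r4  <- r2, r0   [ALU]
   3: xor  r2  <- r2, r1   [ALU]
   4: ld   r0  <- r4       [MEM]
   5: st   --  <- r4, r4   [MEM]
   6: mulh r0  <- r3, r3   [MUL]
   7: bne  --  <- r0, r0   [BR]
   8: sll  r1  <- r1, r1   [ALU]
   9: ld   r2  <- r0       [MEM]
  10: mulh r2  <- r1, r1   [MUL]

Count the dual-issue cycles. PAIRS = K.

0. sll.ALU;sub.ALU @i0/i1  | 2-wide
1. sll.ALU;xor.ALU @i2/i3  | 2-wide
2. ld.MEM @i4  | no-port MEM/MEM
3. st.MEM;mulh.MUL @i5/i6  | 2-wide
4. bne.BR;sll.ALU @i7/i8  | 2-wide
5. ld.MEM @i9  | WAW r2
6. mulh.MUL @i10  | tail

PAIRS = 4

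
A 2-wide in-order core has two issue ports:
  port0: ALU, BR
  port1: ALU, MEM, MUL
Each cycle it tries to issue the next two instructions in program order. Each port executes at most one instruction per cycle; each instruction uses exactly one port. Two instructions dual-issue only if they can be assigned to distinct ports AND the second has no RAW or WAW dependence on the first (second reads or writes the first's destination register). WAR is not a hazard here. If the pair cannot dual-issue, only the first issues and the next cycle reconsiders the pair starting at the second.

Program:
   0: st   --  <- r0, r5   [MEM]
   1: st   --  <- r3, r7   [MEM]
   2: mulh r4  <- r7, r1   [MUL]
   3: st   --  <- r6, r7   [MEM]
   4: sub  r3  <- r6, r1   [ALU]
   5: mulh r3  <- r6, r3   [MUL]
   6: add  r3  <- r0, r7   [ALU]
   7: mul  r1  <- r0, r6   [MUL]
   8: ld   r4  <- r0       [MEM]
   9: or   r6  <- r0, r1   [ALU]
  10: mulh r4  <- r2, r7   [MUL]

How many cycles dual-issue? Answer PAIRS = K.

PAIRS = 3

0. st.MEM @i0  | no-port MEM/MEM
1. st.MEM @i1  | no-port MEM/MUL
2. mulh.MUL @i2  | no-port MUL/MEM
3. st.MEM sub.ALU @i3,i4  | pair
4. mulh.MUL @i5  | WAW r3
5. add.ALU mul.MUL @i6,i7  | pair
6. ld.MEM or.ALU @i8,i9  | pair
7. mulh.MUL @i10  | tail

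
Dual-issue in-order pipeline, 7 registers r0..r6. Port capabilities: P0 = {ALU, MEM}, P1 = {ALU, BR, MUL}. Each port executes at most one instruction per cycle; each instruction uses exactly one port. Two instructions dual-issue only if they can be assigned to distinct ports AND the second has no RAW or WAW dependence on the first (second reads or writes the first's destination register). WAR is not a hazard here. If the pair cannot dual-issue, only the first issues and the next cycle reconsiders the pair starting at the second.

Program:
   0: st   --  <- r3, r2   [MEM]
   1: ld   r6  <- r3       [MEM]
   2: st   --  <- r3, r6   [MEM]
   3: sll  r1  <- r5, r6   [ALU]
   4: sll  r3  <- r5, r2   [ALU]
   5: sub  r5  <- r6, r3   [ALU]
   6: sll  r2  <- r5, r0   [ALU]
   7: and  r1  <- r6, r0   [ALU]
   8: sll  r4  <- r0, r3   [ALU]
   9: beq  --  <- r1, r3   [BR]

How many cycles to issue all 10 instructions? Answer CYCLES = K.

0. st @i0  | no-port MEM/MEM
1. ld @i1  | no-port MEM/MEM
2. st sll @i2+i3  | pair
3. sll @i4  | RAW r3
4. sub @i5  | RAW r5
5. sll and @i6+i7  | pair
6. sll beq @i8+i9  | pair

CYCLES = 7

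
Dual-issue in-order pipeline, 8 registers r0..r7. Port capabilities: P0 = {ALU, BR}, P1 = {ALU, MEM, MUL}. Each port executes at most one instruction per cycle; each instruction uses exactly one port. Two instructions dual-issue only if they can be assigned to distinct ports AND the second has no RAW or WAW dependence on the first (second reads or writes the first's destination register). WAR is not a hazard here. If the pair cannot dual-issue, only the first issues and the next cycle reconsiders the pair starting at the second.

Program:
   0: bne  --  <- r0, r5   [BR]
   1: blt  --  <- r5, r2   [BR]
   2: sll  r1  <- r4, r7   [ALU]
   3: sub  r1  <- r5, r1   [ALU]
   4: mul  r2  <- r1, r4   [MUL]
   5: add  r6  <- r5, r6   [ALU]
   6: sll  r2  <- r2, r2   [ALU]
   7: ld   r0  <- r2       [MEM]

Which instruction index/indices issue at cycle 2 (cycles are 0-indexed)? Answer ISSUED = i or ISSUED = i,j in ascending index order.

#0 head=0: bne.BR i0 no-port BR/BR
#1 head=1: blt.BR+sll.ALU i1,i2 2-wide
#2 head=3: sub.ALU i3 RAW r1
#3 head=4: mul.MUL+add.ALU i4,i5 2-wide
#4 head=6: sll.ALU i6 RAW r2
#5 head=7: ld.MEM i7 tail

ISSUED = 3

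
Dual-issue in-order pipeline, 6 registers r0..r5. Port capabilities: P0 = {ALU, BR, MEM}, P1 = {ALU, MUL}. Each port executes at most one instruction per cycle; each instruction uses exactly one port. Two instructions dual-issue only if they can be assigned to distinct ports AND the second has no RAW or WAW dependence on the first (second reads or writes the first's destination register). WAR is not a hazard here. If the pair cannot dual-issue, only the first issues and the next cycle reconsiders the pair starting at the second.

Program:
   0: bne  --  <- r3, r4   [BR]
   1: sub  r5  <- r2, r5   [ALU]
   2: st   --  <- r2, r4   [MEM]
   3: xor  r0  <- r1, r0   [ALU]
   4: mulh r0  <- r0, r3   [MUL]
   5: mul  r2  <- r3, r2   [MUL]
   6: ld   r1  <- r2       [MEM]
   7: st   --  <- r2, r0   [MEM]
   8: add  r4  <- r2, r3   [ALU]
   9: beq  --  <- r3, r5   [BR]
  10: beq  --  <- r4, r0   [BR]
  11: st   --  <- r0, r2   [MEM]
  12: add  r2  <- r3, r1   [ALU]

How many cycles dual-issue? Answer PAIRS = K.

PAIRS = 4

c0: i0&i1 bne+sub  dual
c1: i2&i3 st+xor  dual
c2: i4 mulh  no-port MUL/MUL
c3: i5 mul  RAW r2
c4: i6 ld  no-port MEM/MEM
c5: i7&i8 st+add  dual
c6: i9 beq  no-port BR/BR
c7: i10 beq  no-port BR/MEM
c8: i11&i12 st+add  dual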